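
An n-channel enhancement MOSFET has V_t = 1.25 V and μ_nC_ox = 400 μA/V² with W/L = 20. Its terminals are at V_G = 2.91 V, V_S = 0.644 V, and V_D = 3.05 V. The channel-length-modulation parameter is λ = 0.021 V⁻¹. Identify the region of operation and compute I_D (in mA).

V_GS = V_G − V_S = 2.91 − 0.644 = 2.27 V; V_DS = V_D − V_S = 3.05 − 0.644 = 2.41 V.
k_n = μ_nC_ox · (W/L) = 8 mA/V².
V_ov = V_GS − V_t = 2.27 − 1.25 = 1.02 V.
Since V_DS = 2.41 V ≥ V_ov = 1.02 V, the device is in saturation.
I_D = ½ k_n V_ov² (1 + λ V_DS) = 0.5 × 8 × 1.02² × (1 + 0.021 × 2.41) = 4.34 mA.

Saturation; I_D = 4.34 mA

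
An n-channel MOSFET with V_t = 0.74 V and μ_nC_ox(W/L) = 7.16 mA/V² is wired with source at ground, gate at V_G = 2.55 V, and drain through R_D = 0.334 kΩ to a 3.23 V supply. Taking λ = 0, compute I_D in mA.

V_GS = V_G = 2.55 V, so V_ov = 2.55 − 0.74 = 1.81 V.
Assume saturation: I_D = ½ k_n V_ov² = 0.5 × 7.16 × 1.81² = 11.7 mA, giving V_DS = V_DD − I_D R_D = 3.23 − 11.7 × 0.334 = -0.687 V.
But -0.687 V < V_ov = 1.81 V, so the device is actually in triode.
In triode I_D = k_n[V_ov V_DS − ½ V_DS²] and I_D = (V_DD − V_DS)/R_D. Equating: 1.2 V_DS² − 5.329 V_DS + 3.23 = 0, giving V_DS = 0.724 V (the root below V_ov).
I_D = (3.23 − 0.724) / 0.334 = 7.5 mA.

I_D = 7.50 mA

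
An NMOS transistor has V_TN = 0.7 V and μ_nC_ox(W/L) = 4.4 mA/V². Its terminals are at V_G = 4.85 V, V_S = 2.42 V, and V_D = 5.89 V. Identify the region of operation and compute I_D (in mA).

Saturation; I_D = 6.58 mA

V_GS = V_G − V_S = 4.85 − 2.42 = 2.43 V; V_DS = V_D − V_S = 5.89 − 2.42 = 3.47 V.
V_ov = V_GS − V_TN = 2.43 − 0.7 = 1.73 V.
Since V_DS = 3.47 V ≥ V_ov = 1.73 V, the device is in saturation.
I_D = ½ k_n V_ov² = 0.5 × 4.4 × 1.73² = 6.58 mA.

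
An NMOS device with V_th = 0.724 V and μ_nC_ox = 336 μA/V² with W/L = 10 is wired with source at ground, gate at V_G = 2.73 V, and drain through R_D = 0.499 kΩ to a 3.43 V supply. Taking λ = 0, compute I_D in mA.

I_D = 4.94 mA

V_GS = V_G = 2.73 V, so V_ov = 2.73 − 0.724 = 2.01 V.
k_n = μ_nC_ox · (W/L) = 3.36 mA/V².
Assume saturation: I_D = ½ k_n V_ov² = 0.5 × 3.36 × 2.01² = 6.76 mA, giving V_DS = V_DD − I_D R_D = 3.43 − 6.76 × 0.499 = 0.0566 V.
But 0.0566 V < V_ov = 2.01 V, so the device is actually in triode.
In triode I_D = k_n[V_ov V_DS − ½ V_DS²] and I_D = (V_DD − V_DS)/R_D. Equating: 0.838 V_DS² − 4.363 V_DS + 3.43 = 0, giving V_DS = 0.965 V (the root below V_ov).
I_D = (3.43 − 0.965) / 0.499 = 4.94 mA.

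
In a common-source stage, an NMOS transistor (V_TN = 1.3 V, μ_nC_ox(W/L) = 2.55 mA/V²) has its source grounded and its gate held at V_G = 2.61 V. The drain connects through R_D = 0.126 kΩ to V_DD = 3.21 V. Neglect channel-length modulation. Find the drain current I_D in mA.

I_D = 2.19 mA

V_GS = V_G = 2.61 V, so V_ov = 2.61 − 1.3 = 1.31 V.
Assume saturation: I_D = ½ k_n V_ov² = 0.5 × 2.55 × 1.31² = 2.19 mA, giving V_DS = V_DD − I_D R_D = 3.21 − 2.19 × 0.126 = 2.93 V.
V_DS = 2.93 V ≥ V_ov = 1.31 V, confirming saturation.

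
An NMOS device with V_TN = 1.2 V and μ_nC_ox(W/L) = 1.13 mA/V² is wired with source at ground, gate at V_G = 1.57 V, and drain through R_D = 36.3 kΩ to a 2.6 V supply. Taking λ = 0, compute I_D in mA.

V_GS = V_G = 1.57 V, so V_ov = 1.57 − 1.2 = 0.37 V.
Assume saturation: I_D = ½ k_n V_ov² = 0.5 × 1.13 × 0.37² = 0.0773 mA, giving V_DS = V_DD − I_D R_D = 2.6 − 0.0773 × 36.3 = -0.208 V.
But -0.208 V < V_ov = 0.37 V, so the device is actually in triode.
In triode I_D = k_n[V_ov V_DS − ½ V_DS²] and I_D = (V_DD − V_DS)/R_D. Equating: 20.5 V_DS² − 16.18 V_DS + 2.6 = 0, giving V_DS = 0.225 V (the root below V_ov).
I_D = (2.6 − 0.225) / 36.3 = 0.0654 mA.

I_D = 0.0654 mA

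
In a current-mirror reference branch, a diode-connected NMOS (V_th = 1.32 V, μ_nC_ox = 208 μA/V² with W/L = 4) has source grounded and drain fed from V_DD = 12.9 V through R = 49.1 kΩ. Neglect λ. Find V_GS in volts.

V_GS = 2.05 V

With gate tied to drain, V_GS = V_DS ≥ V_GS − V_th, so the device is in saturation.
k_n = μ_nC_ox · (W/L) = 0.832 mA/V².
KCL at the drain: ½ k_n (V_GS − V_th)² = (V_DD − V_GS)/R.
Let x = V_GS − 1.32. Then 20.4 x² + x − 11.58 = 0, giving x = 0.729 V (positive root), so V_GS = 2.05 V.
I_D = (V_DD − V_GS)/R = (12.9 − 2.05) / 49.1 = 0.221 mA.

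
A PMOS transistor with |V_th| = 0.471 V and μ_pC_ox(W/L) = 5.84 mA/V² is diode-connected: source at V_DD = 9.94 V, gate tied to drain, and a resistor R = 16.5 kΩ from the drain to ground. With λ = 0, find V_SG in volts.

With gate tied to drain, V_SG = V_SD ≥ V_SG − |V_th|, so the device is in saturation.
KCL at the drain: ½ k_p (V_SG − |V_th|)² = (V_DD − V_SG)/R.
Let x = V_SG − 0.471. Then 48.2 x² + x − 9.469 = 0, giving x = 0.433 V (positive root), so V_SG = 0.904 V.
I_D = (V_DD − V_SG)/R = (9.94 − 0.904) / 16.5 = 0.548 mA.

V_SG = 0.904 V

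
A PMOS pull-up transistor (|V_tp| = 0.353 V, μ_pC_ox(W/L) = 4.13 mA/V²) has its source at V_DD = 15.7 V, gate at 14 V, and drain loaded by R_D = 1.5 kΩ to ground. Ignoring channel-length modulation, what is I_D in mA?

I_D = 3.75 mA

V_SG = V_DD − V_G = 15.7 − 14 = 1.7 V, so V_ov = 1.7 − 0.353 = 1.35 V.
Assume saturation: I_D = ½ k_p V_ov² = 0.5 × 4.13 × 1.35² = 3.75 mA, giving V_SD = V_DD − I_D R_D = 15.7 − 3.75 × 1.5 = 10.1 V.
V_SD = 10.1 V ≥ V_ov = 1.35 V, confirming saturation.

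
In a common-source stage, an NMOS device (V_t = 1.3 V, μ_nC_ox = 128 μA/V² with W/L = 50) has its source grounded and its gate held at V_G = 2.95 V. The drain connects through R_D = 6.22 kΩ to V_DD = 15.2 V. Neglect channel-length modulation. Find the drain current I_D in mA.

I_D = 2.40 mA

V_GS = V_G = 2.95 V, so V_ov = 2.95 − 1.3 = 1.65 V.
k_n = μ_nC_ox · (W/L) = 6.4 mA/V².
Assume saturation: I_D = ½ k_n V_ov² = 0.5 × 6.4 × 1.65² = 8.71 mA, giving V_DS = V_DD − I_D R_D = 15.2 − 8.71 × 6.22 = -39 V.
But -39 V < V_ov = 1.65 V, so the device is actually in triode.
In triode I_D = k_n[V_ov V_DS − ½ V_DS²] and I_D = (V_DD − V_DS)/R_D. Equating: 19.9 V_DS² − 66.68 V_DS + 15.2 = 0, giving V_DS = 0.246 V (the root below V_ov).
I_D = (15.2 − 0.246) / 6.22 = 2.4 mA.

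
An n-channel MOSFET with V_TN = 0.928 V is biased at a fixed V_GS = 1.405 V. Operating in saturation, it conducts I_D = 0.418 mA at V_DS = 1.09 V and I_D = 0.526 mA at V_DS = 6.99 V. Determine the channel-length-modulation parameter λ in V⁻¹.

With V_GS fixed, I_D ∝ (1 + λ V_DS) in saturation, so I_D2/I_D1 = (1 + λ V_DS2)/(1 + λ V_DS1).
0.526/0.418 = 1.258 = (1 + 6.99 λ)/(1 + 1.09 λ).
Solving: λ (I_D1 V_DS2 − I_D2 V_DS1) = I_D2 − I_D1, so λ = (0.526 − 0.418) / (0.418 × 6.99 − 0.526 × 1.09) = 0.108 / 2.35 = 0.046 V⁻¹.

λ = 0.0460 V⁻¹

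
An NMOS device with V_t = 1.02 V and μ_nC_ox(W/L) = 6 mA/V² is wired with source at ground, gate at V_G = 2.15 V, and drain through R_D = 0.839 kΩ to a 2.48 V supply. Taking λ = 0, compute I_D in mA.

V_GS = V_G = 2.15 V, so V_ov = 2.15 − 1.02 = 1.13 V.
Assume saturation: I_D = ½ k_n V_ov² = 0.5 × 6 × 1.13² = 3.83 mA, giving V_DS = V_DD − I_D R_D = 2.48 − 3.83 × 0.839 = -0.734 V.
But -0.734 V < V_ov = 1.13 V, so the device is actually in triode.
In triode I_D = k_n[V_ov V_DS − ½ V_DS²] and I_D = (V_DD − V_DS)/R_D. Equating: 2.52 V_DS² − 6.688 V_DS + 2.48 = 0, giving V_DS = 0.445 V (the root below V_ov).
I_D = (2.48 − 0.445) / 0.839 = 2.42 mA.

I_D = 2.42 mA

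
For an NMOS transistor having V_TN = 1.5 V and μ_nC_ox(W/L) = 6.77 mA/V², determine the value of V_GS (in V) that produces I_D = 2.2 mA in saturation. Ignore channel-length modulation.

V_GS = 2.31 V

In saturation I_D = ½ k_n (V_GS − V_TN)², so V_GS − V_TN = √(2 I_D / k_n) = √(2 × 2.2 / 6.77) = 0.806 V.
V_GS = 1.5 + 0.806 = 2.31 V.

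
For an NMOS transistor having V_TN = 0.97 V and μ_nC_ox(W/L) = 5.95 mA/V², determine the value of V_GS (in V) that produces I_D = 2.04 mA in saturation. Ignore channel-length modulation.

V_GS = 1.80 V

In saturation I_D = ½ k_n (V_GS − V_TN)², so V_GS − V_TN = √(2 I_D / k_n) = √(2 × 2.04 / 5.95) = 0.828 V.
V_GS = 0.97 + 0.828 = 1.8 V.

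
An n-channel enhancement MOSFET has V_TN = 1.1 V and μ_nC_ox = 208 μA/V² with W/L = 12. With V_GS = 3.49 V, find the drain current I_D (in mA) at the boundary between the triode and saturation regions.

At the boundary V_DS = V_ov = V_GS − V_TN = 3.49 − 1.1 = 2.39 V.
k_n = μ_nC_ox · (W/L) = 2.496 mA/V².
I_D = ½ k_n V_ov² = 0.5 × 2.496 × 2.39² = 7.13 mA.

I_D = 7.13 mA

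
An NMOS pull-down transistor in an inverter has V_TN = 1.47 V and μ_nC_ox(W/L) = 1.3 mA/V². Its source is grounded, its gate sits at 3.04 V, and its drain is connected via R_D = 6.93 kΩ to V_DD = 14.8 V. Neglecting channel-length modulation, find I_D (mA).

V_GS = V_G = 3.04 V, so V_ov = 3.04 − 1.47 = 1.57 V.
Assume saturation: I_D = ½ k_n V_ov² = 0.5 × 1.3 × 1.57² = 1.6 mA, giving V_DS = V_DD − I_D R_D = 14.8 − 1.6 × 6.93 = 3.7 V.
V_DS = 3.7 V ≥ V_ov = 1.57 V, confirming saturation.

I_D = 1.60 mA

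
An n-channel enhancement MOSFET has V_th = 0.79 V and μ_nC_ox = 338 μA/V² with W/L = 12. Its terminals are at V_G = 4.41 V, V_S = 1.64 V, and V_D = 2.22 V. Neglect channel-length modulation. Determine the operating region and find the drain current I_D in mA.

V_GS = V_G − V_S = 4.41 − 1.64 = 2.77 V; V_DS = V_D − V_S = 2.22 − 1.64 = 0.58 V.
k_n = μ_nC_ox · (W/L) = 4.056 mA/V².
V_ov = V_GS − V_th = 2.77 − 0.79 = 1.98 V.
Since V_DS = 0.58 V < V_ov = 1.98 V, the device is in the triode region.
I_D = k_n [V_ov · V_DS − ½ V_DS²] = 4.056 × [1.98 × 0.58 − 0.5 × 0.58²] = 3.98 mA.

Triode; I_D = 3.98 mA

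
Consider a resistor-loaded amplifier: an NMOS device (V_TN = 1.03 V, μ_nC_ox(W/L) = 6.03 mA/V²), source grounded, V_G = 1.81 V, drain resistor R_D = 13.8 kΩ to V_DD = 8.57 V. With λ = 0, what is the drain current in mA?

I_D = 0.611 mA

V_GS = V_G = 1.81 V, so V_ov = 1.81 − 1.03 = 0.78 V.
Assume saturation: I_D = ½ k_n V_ov² = 0.5 × 6.03 × 0.78² = 1.83 mA, giving V_DS = V_DD − I_D R_D = 8.57 − 1.83 × 13.8 = -16.7 V.
But -16.7 V < V_ov = 0.78 V, so the device is actually in triode.
In triode I_D = k_n[V_ov V_DS − ½ V_DS²] and I_D = (V_DD − V_DS)/R_D. Equating: 41.6 V_DS² − 65.91 V_DS + 8.57 = 0, giving V_DS = 0.143 V (the root below V_ov).
I_D = (8.57 − 0.143) / 13.8 = 0.611 mA.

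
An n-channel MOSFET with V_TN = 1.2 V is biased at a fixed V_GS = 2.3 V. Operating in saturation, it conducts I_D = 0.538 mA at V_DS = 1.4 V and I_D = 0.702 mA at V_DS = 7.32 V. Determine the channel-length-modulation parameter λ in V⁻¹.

With V_GS fixed, I_D ∝ (1 + λ V_DS) in saturation, so I_D2/I_D1 = (1 + λ V_DS2)/(1 + λ V_DS1).
0.702/0.538 = 1.305 = (1 + 7.32 λ)/(1 + 1.4 λ).
Solving: λ (I_D1 V_DS2 − I_D2 V_DS1) = I_D2 − I_D1, so λ = (0.702 − 0.538) / (0.538 × 7.32 − 0.702 × 1.4) = 0.164 / 2.96 = 0.0555 V⁻¹.

λ = 0.0555 V⁻¹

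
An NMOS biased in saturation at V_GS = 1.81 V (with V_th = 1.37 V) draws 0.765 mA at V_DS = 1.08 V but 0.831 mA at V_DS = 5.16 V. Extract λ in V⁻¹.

λ = 0.0216 V⁻¹

With V_GS fixed, I_D ∝ (1 + λ V_DS) in saturation, so I_D2/I_D1 = (1 + λ V_DS2)/(1 + λ V_DS1).
0.831/0.765 = 1.086 = (1 + 5.16 λ)/(1 + 1.08 λ).
Solving: λ (I_D1 V_DS2 − I_D2 V_DS1) = I_D2 − I_D1, so λ = (0.831 − 0.765) / (0.765 × 5.16 − 0.831 × 1.08) = 0.066 / 3.05 = 0.0216 V⁻¹.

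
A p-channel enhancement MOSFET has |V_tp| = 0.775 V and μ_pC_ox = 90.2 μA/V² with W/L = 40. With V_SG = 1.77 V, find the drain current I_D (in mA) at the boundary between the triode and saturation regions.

I_D = 1.79 mA

At the boundary V_SD = V_ov = V_SG − |V_tp| = 1.77 − 0.775 = 0.995 V.
k_p = μ_pC_ox · (W/L) = 3.608 mA/V².
I_D = ½ k_p V_ov² = 0.5 × 3.608 × 0.995² = 1.79 mA.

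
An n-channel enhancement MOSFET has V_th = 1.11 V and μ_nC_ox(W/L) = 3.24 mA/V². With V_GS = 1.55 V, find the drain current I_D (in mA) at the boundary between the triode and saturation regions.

I_D = 0.314 mA

At the boundary V_DS = V_ov = V_GS − V_th = 1.55 − 1.11 = 0.44 V.
I_D = ½ k_n V_ov² = 0.5 × 3.24 × 0.44² = 0.314 mA.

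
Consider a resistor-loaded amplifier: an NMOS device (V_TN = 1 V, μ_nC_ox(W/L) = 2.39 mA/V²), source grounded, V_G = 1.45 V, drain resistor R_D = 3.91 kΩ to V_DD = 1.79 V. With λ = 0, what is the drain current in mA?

I_D = 0.242 mA

V_GS = V_G = 1.45 V, so V_ov = 1.45 − 1 = 0.45 V.
Assume saturation: I_D = ½ k_n V_ov² = 0.5 × 2.39 × 0.45² = 0.242 mA, giving V_DS = V_DD − I_D R_D = 1.79 − 0.242 × 3.91 = 0.844 V.
V_DS = 0.844 V ≥ V_ov = 0.45 V, confirming saturation.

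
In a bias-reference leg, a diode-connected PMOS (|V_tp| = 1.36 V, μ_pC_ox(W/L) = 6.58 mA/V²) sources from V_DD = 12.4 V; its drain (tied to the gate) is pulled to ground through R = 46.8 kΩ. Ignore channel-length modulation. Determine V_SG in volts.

V_SG = 1.62 V

With gate tied to drain, V_SG = V_SD ≥ V_SG − |V_tp|, so the device is in saturation.
KCL at the drain: ½ k_p (V_SG − |V_tp|)² = (V_DD − V_SG)/R.
Let x = V_SG − 1.36. Then 154 x² + x − 11.04 = 0, giving x = 0.265 V (positive root), so V_SG = 1.62 V.
I_D = (V_DD − V_SG)/R = (12.4 − 1.62) / 46.8 = 0.23 mA.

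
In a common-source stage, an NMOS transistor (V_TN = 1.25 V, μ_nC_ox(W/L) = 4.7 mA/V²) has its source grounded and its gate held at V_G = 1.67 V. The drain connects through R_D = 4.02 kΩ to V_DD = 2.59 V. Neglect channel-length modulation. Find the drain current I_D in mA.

I_D = 0.415 mA

V_GS = V_G = 1.67 V, so V_ov = 1.67 − 1.25 = 0.42 V.
Assume saturation: I_D = ½ k_n V_ov² = 0.5 × 4.7 × 0.42² = 0.415 mA, giving V_DS = V_DD − I_D R_D = 2.59 − 0.415 × 4.02 = 0.924 V.
V_DS = 0.924 V ≥ V_ov = 0.42 V, confirming saturation.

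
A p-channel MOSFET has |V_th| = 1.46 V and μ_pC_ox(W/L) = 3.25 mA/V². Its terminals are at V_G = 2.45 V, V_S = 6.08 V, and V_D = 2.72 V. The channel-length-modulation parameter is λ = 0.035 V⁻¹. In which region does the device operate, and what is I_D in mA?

Saturation; I_D = 8.55 mA

V_SG = V_S − V_G = 6.08 − 2.45 = 3.63 V; V_SD = V_S − V_D = 6.08 − 2.72 = 3.36 V.
V_ov = V_SG − |V_th| = 3.63 − 1.46 = 2.17 V.
Since V_SD = 3.36 V ≥ V_ov = 2.17 V, the device is in saturation.
I_D = ½ k_p V_ov² (1 + λ V_SD) = 0.5 × 3.25 × 2.17² × (1 + 0.035 × 3.36) = 8.55 mA.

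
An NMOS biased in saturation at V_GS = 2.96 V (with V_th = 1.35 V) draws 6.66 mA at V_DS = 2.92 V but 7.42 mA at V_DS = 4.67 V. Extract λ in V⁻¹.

With V_GS fixed, I_D ∝ (1 + λ V_DS) in saturation, so I_D2/I_D1 = (1 + λ V_DS2)/(1 + λ V_DS1).
7.42/6.66 = 1.114 = (1 + 4.67 λ)/(1 + 2.92 λ).
Solving: λ (I_D1 V_DS2 − I_D2 V_DS1) = I_D2 − I_D1, so λ = (7.42 − 6.66) / (6.66 × 4.67 − 7.42 × 2.92) = 0.76 / 9.44 = 0.0805 V⁻¹.

λ = 0.0805 V⁻¹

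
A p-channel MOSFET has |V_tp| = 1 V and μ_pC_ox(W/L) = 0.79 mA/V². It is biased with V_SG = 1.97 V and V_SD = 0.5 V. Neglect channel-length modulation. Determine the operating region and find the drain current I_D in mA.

Triode; I_D = 0.284 mA

V_ov = V_SG − |V_tp| = 1.97 − 1 = 0.97 V.
Since V_SD = 0.5 V < V_ov = 0.97 V, the device is in the triode region.
I_D = k_p [V_ov · V_SD − ½ V_SD²] = 0.79 × [0.97 × 0.5 − 0.5 × 0.5²] = 0.284 mA.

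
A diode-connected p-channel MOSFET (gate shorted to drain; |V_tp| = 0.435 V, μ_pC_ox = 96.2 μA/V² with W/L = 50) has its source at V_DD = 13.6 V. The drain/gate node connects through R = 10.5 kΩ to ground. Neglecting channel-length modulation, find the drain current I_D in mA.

With gate tied to drain, V_SG = V_SD ≥ V_SG − |V_tp|, so the device is in saturation.
k_p = μ_pC_ox · (W/L) = 4.81 mA/V².
KCL at the drain: ½ k_p (V_SG − |V_tp|)² = (V_DD − V_SG)/R.
Let x = V_SG − 0.435. Then 25.3 x² + x − 13.16 = 0, giving x = 0.703 V (positive root), so V_SG = 1.14 V.
I_D = (V_DD − V_SG)/R = (13.6 − 1.14) / 10.5 = 1.19 mA.

I_D = 1.19 mA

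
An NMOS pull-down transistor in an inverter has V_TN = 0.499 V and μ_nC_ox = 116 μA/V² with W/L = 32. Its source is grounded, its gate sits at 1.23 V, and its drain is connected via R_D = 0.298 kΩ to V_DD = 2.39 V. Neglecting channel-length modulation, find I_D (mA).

V_GS = V_G = 1.23 V, so V_ov = 1.23 − 0.499 = 0.731 V.
k_n = μ_nC_ox · (W/L) = 3.712 mA/V².
Assume saturation: I_D = ½ k_n V_ov² = 0.5 × 3.712 × 0.731² = 0.992 mA, giving V_DS = V_DD − I_D R_D = 2.39 − 0.992 × 0.298 = 2.09 V.
V_DS = 2.09 V ≥ V_ov = 0.731 V, confirming saturation.

I_D = 0.992 mA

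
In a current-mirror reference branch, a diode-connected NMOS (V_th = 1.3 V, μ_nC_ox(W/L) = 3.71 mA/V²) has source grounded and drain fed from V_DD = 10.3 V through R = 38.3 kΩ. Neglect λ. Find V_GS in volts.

V_GS = 1.65 V

With gate tied to drain, V_GS = V_DS ≥ V_GS − V_th, so the device is in saturation.
KCL at the drain: ½ k_n (V_GS − V_th)² = (V_DD − V_GS)/R.
Let x = V_GS − 1.3. Then 71 x² + x − 9 = 0, giving x = 0.349 V (positive root), so V_GS = 1.65 V.
I_D = (V_DD − V_GS)/R = (10.3 − 1.65) / 38.3 = 0.226 mA.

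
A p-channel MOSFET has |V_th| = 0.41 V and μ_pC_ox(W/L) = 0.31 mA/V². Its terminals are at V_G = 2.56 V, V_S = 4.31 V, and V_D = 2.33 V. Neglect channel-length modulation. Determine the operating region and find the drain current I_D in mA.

Saturation; I_D = 0.278 mA

V_SG = V_S − V_G = 4.31 − 2.56 = 1.75 V; V_SD = V_S − V_D = 4.31 − 2.33 = 1.98 V.
V_ov = V_SG − |V_th| = 1.75 − 0.41 = 1.34 V.
Since V_SD = 1.98 V ≥ V_ov = 1.34 V, the device is in saturation.
I_D = ½ k_p V_ov² = 0.5 × 0.31 × 1.34² = 0.278 mA.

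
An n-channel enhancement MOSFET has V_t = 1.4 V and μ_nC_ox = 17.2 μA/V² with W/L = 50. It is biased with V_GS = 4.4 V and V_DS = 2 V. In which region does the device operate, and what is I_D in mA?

k_n = μ_nC_ox · (W/L) = 0.86 mA/V².
V_ov = V_GS − V_t = 4.4 − 1.4 = 3 V.
Since V_DS = 2 V < V_ov = 3 V, the device is in the triode region.
I_D = k_n [V_ov · V_DS − ½ V_DS²] = 0.86 × [3 × 2 − 0.5 × 2²] = 3.44 mA.

Triode; I_D = 3.44 mA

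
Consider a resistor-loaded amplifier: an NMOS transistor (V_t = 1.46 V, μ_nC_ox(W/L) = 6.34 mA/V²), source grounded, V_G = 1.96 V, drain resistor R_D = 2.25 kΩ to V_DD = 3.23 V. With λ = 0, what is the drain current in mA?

V_GS = V_G = 1.96 V, so V_ov = 1.96 − 1.46 = 0.5 V.
Assume saturation: I_D = ½ k_n V_ov² = 0.5 × 6.34 × 0.5² = 0.792 mA, giving V_DS = V_DD − I_D R_D = 3.23 − 0.792 × 2.25 = 1.45 V.
V_DS = 1.45 V ≥ V_ov = 0.5 V, confirming saturation.

I_D = 0.792 mA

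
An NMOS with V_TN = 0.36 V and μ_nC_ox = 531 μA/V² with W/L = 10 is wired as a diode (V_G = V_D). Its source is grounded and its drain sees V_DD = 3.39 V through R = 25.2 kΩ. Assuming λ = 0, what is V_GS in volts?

V_GS = 0.565 V

With gate tied to drain, V_GS = V_DS ≥ V_GS − V_TN, so the device is in saturation.
k_n = μ_nC_ox · (W/L) = 5.31 mA/V².
KCL at the drain: ½ k_n (V_GS − V_TN)² = (V_DD − V_GS)/R.
Let x = V_GS − 0.36. Then 66.9 x² + x − 3.03 = 0, giving x = 0.205 V (positive root), so V_GS = 0.565 V.
I_D = (V_DD − V_GS)/R = (3.39 − 0.565) / 25.2 = 0.112 mA.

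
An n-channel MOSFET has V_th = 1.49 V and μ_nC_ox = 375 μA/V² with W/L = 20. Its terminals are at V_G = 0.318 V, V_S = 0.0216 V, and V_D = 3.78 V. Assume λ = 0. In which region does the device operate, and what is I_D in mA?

V_GS = V_G − V_S = 0.318 − 0.0216 = 0.296 V; V_DS = V_D − V_S = 3.78 − 0.0216 = 3.76 V.
V_GS = 0.296 V < V_th = 1.49 V, so the transistor is in cutoff.

Cutoff; I_D = 0 mA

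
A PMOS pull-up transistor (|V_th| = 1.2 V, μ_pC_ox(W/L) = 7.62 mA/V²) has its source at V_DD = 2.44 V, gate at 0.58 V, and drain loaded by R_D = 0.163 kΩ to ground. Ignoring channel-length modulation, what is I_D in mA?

V_SG = V_DD − V_G = 2.44 − 0.58 = 1.86 V, so V_ov = 1.86 − 1.2 = 0.66 V.
Assume saturation: I_D = ½ k_p V_ov² = 0.5 × 7.62 × 0.66² = 1.66 mA, giving V_SD = V_DD − I_D R_D = 2.44 − 1.66 × 0.163 = 2.17 V.
V_SD = 2.17 V ≥ V_ov = 0.66 V, confirming saturation.

I_D = 1.66 mA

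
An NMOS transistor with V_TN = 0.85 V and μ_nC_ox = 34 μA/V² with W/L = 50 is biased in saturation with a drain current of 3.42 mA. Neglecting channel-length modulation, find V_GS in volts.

V_GS = 2.86 V

k_n = μ_nC_ox · (W/L) = 1.7 mA/V².
In saturation I_D = ½ k_n (V_GS − V_TN)², so V_GS − V_TN = √(2 I_D / k_n) = √(2 × 3.42 / 1.7) = 2.01 V.
V_GS = 0.85 + 2.01 = 2.86 V.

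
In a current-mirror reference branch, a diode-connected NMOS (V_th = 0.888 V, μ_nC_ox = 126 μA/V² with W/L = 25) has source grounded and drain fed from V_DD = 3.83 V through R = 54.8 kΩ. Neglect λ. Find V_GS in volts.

V_GS = 1.07 V

With gate tied to drain, V_GS = V_DS ≥ V_GS − V_th, so the device is in saturation.
k_n = μ_nC_ox · (W/L) = 3.15 mA/V².
KCL at the drain: ½ k_n (V_GS − V_th)² = (V_DD − V_GS)/R.
Let x = V_GS − 0.888. Then 86.3 x² + x − 2.942 = 0, giving x = 0.179 V (positive root), so V_GS = 1.07 V.
I_D = (V_DD − V_GS)/R = (3.83 − 1.07) / 54.8 = 0.0504 mA.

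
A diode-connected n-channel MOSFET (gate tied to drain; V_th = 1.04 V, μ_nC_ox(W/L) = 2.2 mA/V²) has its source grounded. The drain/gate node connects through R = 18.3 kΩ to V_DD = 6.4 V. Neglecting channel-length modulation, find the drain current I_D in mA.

I_D = 0.266 mA

With gate tied to drain, V_GS = V_DS ≥ V_GS − V_th, so the device is in saturation.
KCL at the drain: ½ k_n (V_GS − V_th)² = (V_DD − V_GS)/R.
Let x = V_GS − 1.04. Then 20.1 x² + x − 5.36 = 0, giving x = 0.492 V (positive root), so V_GS = 1.53 V.
I_D = (V_DD − V_GS)/R = (6.4 − 1.53) / 18.3 = 0.266 mA.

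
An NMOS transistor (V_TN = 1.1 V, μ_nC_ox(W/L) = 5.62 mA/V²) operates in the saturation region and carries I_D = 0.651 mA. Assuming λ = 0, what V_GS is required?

V_GS = 1.58 V

In saturation I_D = ½ k_n (V_GS − V_TN)², so V_GS − V_TN = √(2 I_D / k_n) = √(2 × 0.651 / 5.62) = 0.481 V.
V_GS = 1.1 + 0.481 = 1.58 V.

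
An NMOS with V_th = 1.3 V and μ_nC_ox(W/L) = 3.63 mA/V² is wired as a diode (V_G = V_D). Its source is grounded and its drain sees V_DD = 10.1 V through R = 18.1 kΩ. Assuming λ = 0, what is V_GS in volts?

V_GS = 1.80 V

With gate tied to drain, V_GS = V_DS ≥ V_GS − V_th, so the device is in saturation.
KCL at the drain: ½ k_n (V_GS − V_th)² = (V_DD − V_GS)/R.
Let x = V_GS − 1.3. Then 32.9 x² + x − 8.8 = 0, giving x = 0.503 V (positive root), so V_GS = 1.8 V.
I_D = (V_DD − V_GS)/R = (10.1 − 1.8) / 18.1 = 0.458 mA.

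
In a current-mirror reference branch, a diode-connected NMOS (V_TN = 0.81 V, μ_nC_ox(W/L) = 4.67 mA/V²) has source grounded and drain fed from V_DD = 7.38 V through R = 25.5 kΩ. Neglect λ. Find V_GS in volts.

With gate tied to drain, V_GS = V_DS ≥ V_GS − V_TN, so the device is in saturation.
KCL at the drain: ½ k_n (V_GS − V_TN)² = (V_DD − V_GS)/R.
Let x = V_GS − 0.81. Then 59.5 x² + x − 6.57 = 0, giving x = 0.324 V (positive root), so V_GS = 1.13 V.
I_D = (V_DD − V_GS)/R = (7.38 − 1.13) / 25.5 = 0.245 mA.

V_GS = 1.13 V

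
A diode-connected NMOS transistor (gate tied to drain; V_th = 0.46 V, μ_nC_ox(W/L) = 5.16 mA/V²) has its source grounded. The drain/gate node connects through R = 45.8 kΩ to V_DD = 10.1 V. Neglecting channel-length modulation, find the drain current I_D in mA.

I_D = 0.204 mA

With gate tied to drain, V_GS = V_DS ≥ V_GS − V_th, so the device is in saturation.
KCL at the drain: ½ k_n (V_GS − V_th)² = (V_DD − V_GS)/R.
Let x = V_GS − 0.46. Then 118 x² + x − 9.64 = 0, giving x = 0.281 V (positive root), so V_GS = 0.741 V.
I_D = (V_DD − V_GS)/R = (10.1 − 0.741) / 45.8 = 0.204 mA.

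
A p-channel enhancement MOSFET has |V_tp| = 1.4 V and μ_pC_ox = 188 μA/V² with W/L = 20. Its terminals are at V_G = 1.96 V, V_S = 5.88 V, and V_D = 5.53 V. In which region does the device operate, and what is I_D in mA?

Triode; I_D = 3.09 mA

V_SG = V_S − V_G = 5.88 − 1.96 = 3.92 V; V_SD = V_S − V_D = 5.88 − 5.53 = 0.35 V.
k_p = μ_pC_ox · (W/L) = 3.76 mA/V².
V_ov = V_SG − |V_tp| = 3.92 − 1.4 = 2.52 V.
Since V_SD = 0.35 V < V_ov = 2.52 V, the device is in the triode region.
I_D = k_p [V_ov · V_SD − ½ V_SD²] = 3.76 × [2.52 × 0.35 − 0.5 × 0.35²] = 3.09 mA.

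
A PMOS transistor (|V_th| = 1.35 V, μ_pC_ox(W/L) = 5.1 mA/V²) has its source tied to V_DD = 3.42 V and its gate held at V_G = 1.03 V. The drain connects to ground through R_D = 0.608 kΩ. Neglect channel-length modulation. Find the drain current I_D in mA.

I_D = 2.76 mA

V_SG = V_DD − V_G = 3.42 − 1.03 = 2.39 V, so V_ov = 2.39 − 1.35 = 1.04 V.
Assume saturation: I_D = ½ k_p V_ov² = 0.5 × 5.1 × 1.04² = 2.76 mA, giving V_SD = V_DD − I_D R_D = 3.42 − 2.76 × 0.608 = 1.74 V.
V_SD = 1.74 V ≥ V_ov = 1.04 V, confirming saturation.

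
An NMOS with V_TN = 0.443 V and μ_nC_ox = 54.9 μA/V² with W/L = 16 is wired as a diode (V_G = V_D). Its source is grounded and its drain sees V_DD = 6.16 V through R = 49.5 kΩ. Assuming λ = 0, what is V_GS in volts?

V_GS = 0.933 V

With gate tied to drain, V_GS = V_DS ≥ V_GS − V_TN, so the device is in saturation.
k_n = μ_nC_ox · (W/L) = 0.8784 mA/V².
KCL at the drain: ½ k_n (V_GS − V_TN)² = (V_DD − V_GS)/R.
Let x = V_GS − 0.443. Then 21.7 x² + x − 5.717 = 0, giving x = 0.49 V (positive root), so V_GS = 0.933 V.
I_D = (V_DD − V_GS)/R = (6.16 − 0.933) / 49.5 = 0.106 mA.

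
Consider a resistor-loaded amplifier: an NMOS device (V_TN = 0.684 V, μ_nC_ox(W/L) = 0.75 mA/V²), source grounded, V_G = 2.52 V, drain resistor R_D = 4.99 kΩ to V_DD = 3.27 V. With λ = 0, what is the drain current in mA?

V_GS = V_G = 2.52 V, so V_ov = 2.52 − 0.684 = 1.84 V.
Assume saturation: I_D = ½ k_n V_ov² = 0.5 × 0.75 × 1.84² = 1.26 mA, giving V_DS = V_DD − I_D R_D = 3.27 − 1.26 × 4.99 = -3.04 V.
But -3.04 V < V_ov = 1.84 V, so the device is actually in triode.
In triode I_D = k_n[V_ov V_DS − ½ V_DS²] and I_D = (V_DD − V_DS)/R_D. Equating: 1.87 V_DS² − 7.871 V_DS + 3.27 = 0, giving V_DS = 0.467 V (the root below V_ov).
I_D = (3.27 − 0.467) / 4.99 = 0.562 mA.

I_D = 0.562 mA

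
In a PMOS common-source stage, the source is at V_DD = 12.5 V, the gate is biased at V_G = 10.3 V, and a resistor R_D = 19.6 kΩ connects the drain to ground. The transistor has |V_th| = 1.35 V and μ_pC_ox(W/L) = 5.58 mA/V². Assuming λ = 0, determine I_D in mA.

V_SG = V_DD − V_G = 12.5 − 10.3 = 2.2 V, so V_ov = 2.2 − 1.35 = 0.85 V.
Assume saturation: I_D = ½ k_p V_ov² = 0.5 × 5.58 × 0.85² = 2.02 mA, giving V_SD = V_DD − I_D R_D = 12.5 − 2.02 × 19.6 = -27 V.
But -27 V < V_ov = 0.85 V, so the device is actually in triode.
In triode I_D = k_p[V_ov V_SD − ½ V_SD²] and I_D = (V_DD − V_SD)/R_D. Equating: 54.7 V_SD² − 93.96 V_SD + 12.5 = 0, giving V_SD = 0.145 V (the root below V_ov).
I_D = (12.5 − 0.145) / 19.6 = 0.63 mA.

I_D = 0.630 mA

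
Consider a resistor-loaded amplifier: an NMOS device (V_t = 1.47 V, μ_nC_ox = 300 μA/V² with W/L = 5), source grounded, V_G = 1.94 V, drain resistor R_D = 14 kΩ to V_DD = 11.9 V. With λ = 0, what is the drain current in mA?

I_D = 0.166 mA

V_GS = V_G = 1.94 V, so V_ov = 1.94 − 1.47 = 0.47 V.
k_n = μ_nC_ox · (W/L) = 1.5 mA/V².
Assume saturation: I_D = ½ k_n V_ov² = 0.5 × 1.5 × 0.47² = 0.166 mA, giving V_DS = V_DD − I_D R_D = 11.9 − 0.166 × 14 = 9.58 V.
V_DS = 9.58 V ≥ V_ov = 0.47 V, confirming saturation.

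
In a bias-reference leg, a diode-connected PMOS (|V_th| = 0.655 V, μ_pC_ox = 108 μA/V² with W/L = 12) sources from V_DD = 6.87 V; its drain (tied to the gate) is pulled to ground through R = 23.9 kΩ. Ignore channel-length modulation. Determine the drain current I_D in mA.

With gate tied to drain, V_SG = V_SD ≥ V_SG − |V_th|, so the device is in saturation.
k_p = μ_pC_ox · (W/L) = 1.296 mA/V².
KCL at the drain: ½ k_p (V_SG − |V_th|)² = (V_DD − V_SG)/R.
Let x = V_SG − 0.655. Then 15.5 x² + x − 6.215 = 0, giving x = 0.602 V (positive root), so V_SG = 1.26 V.
I_D = (V_DD − V_SG)/R = (6.87 − 1.26) / 23.9 = 0.235 mA.

I_D = 0.235 mA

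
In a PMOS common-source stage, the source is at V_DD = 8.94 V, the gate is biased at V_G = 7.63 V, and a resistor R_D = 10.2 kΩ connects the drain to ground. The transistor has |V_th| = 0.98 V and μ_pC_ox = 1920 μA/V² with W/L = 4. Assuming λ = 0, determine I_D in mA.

V_SG = V_DD − V_G = 8.94 − 7.63 = 1.31 V, so V_ov = 1.31 − 0.98 = 0.33 V.
k_p = μ_pC_ox · (W/L) = 7.68 mA/V².
Assume saturation: I_D = ½ k_p V_ov² = 0.5 × 7.68 × 0.33² = 0.418 mA, giving V_SD = V_DD − I_D R_D = 8.94 − 0.418 × 10.2 = 4.67 V.
V_SD = 4.67 V ≥ V_ov = 0.33 V, confirming saturation.

I_D = 0.418 mA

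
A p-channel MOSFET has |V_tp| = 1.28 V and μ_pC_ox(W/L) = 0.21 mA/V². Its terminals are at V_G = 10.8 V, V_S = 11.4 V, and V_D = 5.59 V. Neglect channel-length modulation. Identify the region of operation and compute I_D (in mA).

V_SG = V_S − V_G = 11.4 − 10.8 = 0.6 V; V_SD = V_S − V_D = 11.4 − 5.59 = 5.81 V.
V_SG = 0.6 V < |V_tp| = 1.28 V, so the transistor is in cutoff.

Cutoff; I_D = 0 mA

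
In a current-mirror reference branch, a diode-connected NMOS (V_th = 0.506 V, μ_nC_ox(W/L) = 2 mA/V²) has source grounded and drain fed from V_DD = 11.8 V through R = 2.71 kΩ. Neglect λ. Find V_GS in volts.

With gate tied to drain, V_GS = V_DS ≥ V_GS − V_th, so the device is in saturation.
KCL at the drain: ½ k_n (V_GS − V_th)² = (V_DD − V_GS)/R.
Let x = V_GS − 0.506. Then 2.71 x² + x − 11.29 = 0, giving x = 1.87 V (positive root), so V_GS = 2.37 V.
I_D = (V_DD − V_GS)/R = (11.8 − 2.37) / 2.71 = 3.48 mA.

V_GS = 2.37 V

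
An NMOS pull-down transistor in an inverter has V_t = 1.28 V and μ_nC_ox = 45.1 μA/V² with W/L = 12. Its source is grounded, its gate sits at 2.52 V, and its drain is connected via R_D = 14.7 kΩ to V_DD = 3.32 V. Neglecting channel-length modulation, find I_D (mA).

I_D = 0.202 mA

V_GS = V_G = 2.52 V, so V_ov = 2.52 − 1.28 = 1.24 V.
k_n = μ_nC_ox · (W/L) = 0.5412 mA/V².
Assume saturation: I_D = ½ k_n V_ov² = 0.5 × 0.5412 × 1.24² = 0.416 mA, giving V_DS = V_DD − I_D R_D = 3.32 − 0.416 × 14.7 = -2.8 V.
But -2.8 V < V_ov = 1.24 V, so the device is actually in triode.
In triode I_D = k_n[V_ov V_DS − ½ V_DS²] and I_D = (V_DD − V_DS)/R_D. Equating: 3.98 V_DS² − 10.86 V_DS + 3.32 = 0, giving V_DS = 0.351 V (the root below V_ov).
I_D = (3.32 − 0.351) / 14.7 = 0.202 mA.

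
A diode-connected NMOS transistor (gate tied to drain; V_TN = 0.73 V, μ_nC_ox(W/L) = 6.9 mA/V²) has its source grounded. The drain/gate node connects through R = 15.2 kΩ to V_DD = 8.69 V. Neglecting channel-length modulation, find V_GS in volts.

With gate tied to drain, V_GS = V_DS ≥ V_GS − V_TN, so the device is in saturation.
KCL at the drain: ½ k_n (V_GS − V_TN)² = (V_DD − V_GS)/R.
Let x = V_GS − 0.73. Then 52.4 x² + x − 7.96 = 0, giving x = 0.38 V (positive root), so V_GS = 1.11 V.
I_D = (V_DD − V_GS)/R = (8.69 − 1.11) / 15.2 = 0.499 mA.

V_GS = 1.11 V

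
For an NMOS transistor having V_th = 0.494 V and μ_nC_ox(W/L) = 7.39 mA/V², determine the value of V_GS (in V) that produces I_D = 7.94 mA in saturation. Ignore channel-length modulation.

V_GS = 1.96 V

In saturation I_D = ½ k_n (V_GS − V_th)², so V_GS − V_th = √(2 I_D / k_n) = √(2 × 7.94 / 7.39) = 1.47 V.
V_GS = 0.494 + 1.47 = 1.96 V.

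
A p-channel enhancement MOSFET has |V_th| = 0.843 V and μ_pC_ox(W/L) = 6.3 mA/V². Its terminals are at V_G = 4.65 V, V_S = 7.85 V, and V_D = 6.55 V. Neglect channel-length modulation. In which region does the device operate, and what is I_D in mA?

V_SG = V_S − V_G = 7.85 − 4.65 = 3.2 V; V_SD = V_S − V_D = 7.85 − 6.55 = 1.3 V.
V_ov = V_SG − |V_th| = 3.2 − 0.843 = 2.36 V.
Since V_SD = 1.3 V < V_ov = 2.36 V, the device is in the triode region.
I_D = k_p [V_ov · V_SD − ½ V_SD²] = 6.3 × [2.36 × 1.3 − 0.5 × 1.3²] = 14 mA.

Triode; I_D = 14.0 mA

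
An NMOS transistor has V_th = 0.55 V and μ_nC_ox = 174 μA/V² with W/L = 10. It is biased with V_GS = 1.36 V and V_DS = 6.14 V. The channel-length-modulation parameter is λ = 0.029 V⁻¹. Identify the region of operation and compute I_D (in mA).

k_n = μ_nC_ox · (W/L) = 1.74 mA/V².
V_ov = V_GS − V_th = 1.36 − 0.55 = 0.81 V.
Since V_DS = 6.14 V ≥ V_ov = 0.81 V, the device is in saturation.
I_D = ½ k_n V_ov² (1 + λ V_DS) = 0.5 × 1.74 × 0.81² × (1 + 0.029 × 6.14) = 0.672 mA.

Saturation; I_D = 0.672 mA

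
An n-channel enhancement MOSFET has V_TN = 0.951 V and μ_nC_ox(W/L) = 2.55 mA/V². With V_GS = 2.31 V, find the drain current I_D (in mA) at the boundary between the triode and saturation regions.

At the boundary V_DS = V_ov = V_GS − V_TN = 2.31 − 0.951 = 1.36 V.
I_D = ½ k_n V_ov² = 0.5 × 2.55 × 1.36² = 2.35 mA.

I_D = 2.35 mA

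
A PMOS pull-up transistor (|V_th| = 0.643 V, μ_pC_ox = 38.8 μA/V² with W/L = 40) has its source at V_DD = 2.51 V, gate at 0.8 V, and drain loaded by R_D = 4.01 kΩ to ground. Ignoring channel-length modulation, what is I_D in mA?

I_D = 0.529 mA

V_SG = V_DD − V_G = 2.51 − 0.8 = 1.71 V, so V_ov = 1.71 − 0.643 = 1.07 V.
k_p = μ_pC_ox · (W/L) = 1.552 mA/V².
Assume saturation: I_D = ½ k_p V_ov² = 0.5 × 1.552 × 1.07² = 0.883 mA, giving V_SD = V_DD − I_D R_D = 2.51 − 0.883 × 4.01 = -1.03 V.
But -1.03 V < V_ov = 1.07 V, so the device is actually in triode.
In triode I_D = k_p[V_ov V_SD − ½ V_SD²] and I_D = (V_DD − V_SD)/R_D. Equating: 3.11 V_SD² − 7.64 V_SD + 2.51 = 0, giving V_SD = 0.391 V (the root below V_ov).
I_D = (2.51 − 0.391) / 4.01 = 0.529 mA.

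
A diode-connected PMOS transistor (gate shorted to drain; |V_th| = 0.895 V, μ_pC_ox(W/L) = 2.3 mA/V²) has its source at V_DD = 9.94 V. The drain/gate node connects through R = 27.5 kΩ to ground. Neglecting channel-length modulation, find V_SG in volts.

V_SG = 1.41 V

With gate tied to drain, V_SG = V_SD ≥ V_SG − |V_th|, so the device is in saturation.
KCL at the drain: ½ k_p (V_SG − |V_th|)² = (V_DD − V_SG)/R.
Let x = V_SG − 0.895. Then 31.6 x² + x − 9.045 = 0, giving x = 0.519 V (positive root), so V_SG = 1.41 V.
I_D = (V_DD − V_SG)/R = (9.94 − 1.41) / 27.5 = 0.31 mA.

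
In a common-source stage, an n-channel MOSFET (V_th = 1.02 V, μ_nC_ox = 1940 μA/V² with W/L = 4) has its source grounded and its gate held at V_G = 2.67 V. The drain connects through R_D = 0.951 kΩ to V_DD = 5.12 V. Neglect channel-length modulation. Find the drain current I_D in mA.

V_GS = V_G = 2.67 V, so V_ov = 2.67 − 1.02 = 1.65 V.
k_n = μ_nC_ox · (W/L) = 7.76 mA/V².
Assume saturation: I_D = ½ k_n V_ov² = 0.5 × 7.76 × 1.65² = 10.6 mA, giving V_DS = V_DD − I_D R_D = 5.12 − 10.6 × 0.951 = -4.93 V.
But -4.93 V < V_ov = 1.65 V, so the device is actually in triode.
In triode I_D = k_n[V_ov V_DS − ½ V_DS²] and I_D = (V_DD − V_DS)/R_D. Equating: 3.69 V_DS² − 13.18 V_DS + 5.12 = 0, giving V_DS = 0.444 V (the root below V_ov).
I_D = (5.12 − 0.444) / 0.951 = 4.92 mA.

I_D = 4.92 mA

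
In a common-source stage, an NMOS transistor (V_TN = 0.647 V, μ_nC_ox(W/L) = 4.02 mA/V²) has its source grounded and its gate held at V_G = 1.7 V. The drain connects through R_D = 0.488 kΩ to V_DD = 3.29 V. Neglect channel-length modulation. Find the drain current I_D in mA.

V_GS = V_G = 1.7 V, so V_ov = 1.7 − 0.647 = 1.05 V.
Assume saturation: I_D = ½ k_n V_ov² = 0.5 × 4.02 × 1.05² = 2.23 mA, giving V_DS = V_DD − I_D R_D = 3.29 − 2.23 × 0.488 = 2.2 V.
V_DS = 2.2 V ≥ V_ov = 1.05 V, confirming saturation.

I_D = 2.23 mA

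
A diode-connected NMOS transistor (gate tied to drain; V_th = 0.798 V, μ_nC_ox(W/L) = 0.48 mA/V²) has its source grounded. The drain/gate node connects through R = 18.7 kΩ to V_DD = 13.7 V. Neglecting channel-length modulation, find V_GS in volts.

V_GS = 2.39 V

With gate tied to drain, V_GS = V_DS ≥ V_GS − V_th, so the device is in saturation.
KCL at the drain: ½ k_n (V_GS − V_th)² = (V_DD − V_GS)/R.
Let x = V_GS − 0.798. Then 4.49 x² + x − 12.9 = 0, giving x = 1.59 V (positive root), so V_GS = 2.39 V.
I_D = (V_DD − V_GS)/R = (13.7 − 2.39) / 18.7 = 0.605 mA.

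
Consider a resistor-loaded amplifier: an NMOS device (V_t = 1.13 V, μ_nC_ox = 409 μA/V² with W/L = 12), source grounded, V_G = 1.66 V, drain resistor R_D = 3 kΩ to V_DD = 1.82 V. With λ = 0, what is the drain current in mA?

V_GS = V_G = 1.66 V, so V_ov = 1.66 − 1.13 = 0.53 V.
k_n = μ_nC_ox · (W/L) = 4.908 mA/V².
Assume saturation: I_D = ½ k_n V_ov² = 0.5 × 4.908 × 0.53² = 0.689 mA, giving V_DS = V_DD − I_D R_D = 1.82 − 0.689 × 3 = -0.248 V.
But -0.248 V < V_ov = 0.53 V, so the device is actually in triode.
In triode I_D = k_n[V_ov V_DS − ½ V_DS²] and I_D = (V_DD − V_DS)/R_D. Equating: 7.36 V_DS² − 8.804 V_DS + 1.82 = 0, giving V_DS = 0.266 V (the root below V_ov).
I_D = (1.82 − 0.266) / 3 = 0.518 mA.

I_D = 0.518 mA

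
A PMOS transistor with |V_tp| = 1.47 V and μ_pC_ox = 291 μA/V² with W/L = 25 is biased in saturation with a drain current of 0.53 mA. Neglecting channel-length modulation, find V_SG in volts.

k_p = μ_pC_ox · (W/L) = 7.275 mA/V².
In saturation I_D = ½ k_p (V_SG − |V_tp|)², so V_SG − |V_tp| = √(2 I_D / k_p) = √(2 × 0.53 / 7.275) = 0.382 V.
V_SG = 1.47 + 0.382 = 1.85 V.

V_SG = 1.85 V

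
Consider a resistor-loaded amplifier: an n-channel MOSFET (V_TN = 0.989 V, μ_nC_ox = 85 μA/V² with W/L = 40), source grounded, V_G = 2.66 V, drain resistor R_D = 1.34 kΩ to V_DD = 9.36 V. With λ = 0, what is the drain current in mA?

I_D = 4.75 mA

V_GS = V_G = 2.66 V, so V_ov = 2.66 − 0.989 = 1.67 V.
k_n = μ_nC_ox · (W/L) = 3.4 mA/V².
Assume saturation: I_D = ½ k_n V_ov² = 0.5 × 3.4 × 1.67² = 4.75 mA, giving V_DS = V_DD − I_D R_D = 9.36 − 4.75 × 1.34 = 3 V.
V_DS = 3 V ≥ V_ov = 1.67 V, confirming saturation.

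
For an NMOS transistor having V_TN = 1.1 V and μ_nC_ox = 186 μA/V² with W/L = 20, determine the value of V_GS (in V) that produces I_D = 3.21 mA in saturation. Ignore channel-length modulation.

k_n = μ_nC_ox · (W/L) = 3.72 mA/V².
In saturation I_D = ½ k_n (V_GS − V_TN)², so V_GS − V_TN = √(2 I_D / k_n) = √(2 × 3.21 / 3.72) = 1.31 V.
V_GS = 1.1 + 1.31 = 2.41 V.

V_GS = 2.41 V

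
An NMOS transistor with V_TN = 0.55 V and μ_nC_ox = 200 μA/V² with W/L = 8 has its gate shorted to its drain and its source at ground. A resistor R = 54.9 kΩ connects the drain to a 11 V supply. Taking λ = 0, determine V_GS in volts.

With gate tied to drain, V_GS = V_DS ≥ V_GS − V_TN, so the device is in saturation.
k_n = μ_nC_ox · (W/L) = 1.6 mA/V².
KCL at the drain: ½ k_n (V_GS − V_TN)² = (V_DD − V_GS)/R.
Let x = V_GS − 0.55. Then 43.9 x² + x − 10.45 = 0, giving x = 0.477 V (positive root), so V_GS = 1.03 V.
I_D = (V_DD − V_GS)/R = (11 − 1.03) / 54.9 = 0.182 mA.

V_GS = 1.03 V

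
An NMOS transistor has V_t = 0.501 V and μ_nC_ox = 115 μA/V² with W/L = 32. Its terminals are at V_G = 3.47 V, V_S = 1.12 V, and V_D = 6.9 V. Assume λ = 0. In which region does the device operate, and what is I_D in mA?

Saturation; I_D = 6.29 mA

V_GS = V_G − V_S = 3.47 − 1.12 = 2.35 V; V_DS = V_D − V_S = 6.9 − 1.12 = 5.78 V.
k_n = μ_nC_ox · (W/L) = 3.68 mA/V².
V_ov = V_GS − V_t = 2.35 − 0.501 = 1.85 V.
Since V_DS = 5.78 V ≥ V_ov = 1.85 V, the device is in saturation.
I_D = ½ k_n V_ov² = 0.5 × 3.68 × 1.85² = 6.29 mA.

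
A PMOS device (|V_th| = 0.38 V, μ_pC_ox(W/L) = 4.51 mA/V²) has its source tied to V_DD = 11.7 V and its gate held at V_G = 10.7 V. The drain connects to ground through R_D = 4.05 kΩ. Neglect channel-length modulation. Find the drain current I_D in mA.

V_SG = V_DD − V_G = 11.7 − 10.7 = 1 V, so V_ov = 1 − 0.38 = 0.62 V.
Assume saturation: I_D = ½ k_p V_ov² = 0.5 × 4.51 × 0.62² = 0.867 mA, giving V_SD = V_DD − I_D R_D = 11.7 − 0.867 × 4.05 = 8.19 V.
V_SD = 8.19 V ≥ V_ov = 0.62 V, confirming saturation.

I_D = 0.867 mA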